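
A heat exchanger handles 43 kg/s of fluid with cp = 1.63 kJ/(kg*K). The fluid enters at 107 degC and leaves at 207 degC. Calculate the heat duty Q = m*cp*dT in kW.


Q = m_dot * cp * delta_T
delta_T = 207 - 107 = 100 K
Q = 43 * 1.63 * 100
= 70.09 * 100
= 7009 kW

7009 kW


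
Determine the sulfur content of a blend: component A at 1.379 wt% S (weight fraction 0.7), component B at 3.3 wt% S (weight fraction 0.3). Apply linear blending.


Linear sulfur blending: S_blend = x1*S1 + x2*S2
Contribution 1: 0.7 * 1.379 = 0.9653 wt%
Contribution 2: 0.3 * 3.3 = 0.99 wt%
S_blend = 0.9653 + 0.99 = 1.9553

1.9553 wt%


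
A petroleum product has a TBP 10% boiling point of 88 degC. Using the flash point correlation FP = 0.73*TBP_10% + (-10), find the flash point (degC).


FP = 0.73 * 88 + (-10) = 54.24

54.24 degC


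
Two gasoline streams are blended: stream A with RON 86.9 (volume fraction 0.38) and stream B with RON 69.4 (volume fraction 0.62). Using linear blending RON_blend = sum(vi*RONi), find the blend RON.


Linear blending: RON_blend = sum(vi * RONi)
Contribution 1: 0.38 * 86.9 = 33.022
Contribution 2: 0.62 * 69.4 = 43.028
RON_blend = 33.022 + 43.028 = 76.05

76.05


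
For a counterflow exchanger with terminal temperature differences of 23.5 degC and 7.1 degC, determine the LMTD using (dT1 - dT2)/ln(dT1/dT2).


LMTD = (dT1 - dT2) / ln(dT1/dT2)
= (23.5 - 7.1) / ln(23.5 / 7.1) = 16.4 / 1.19691 = 13.70

13.70 degC


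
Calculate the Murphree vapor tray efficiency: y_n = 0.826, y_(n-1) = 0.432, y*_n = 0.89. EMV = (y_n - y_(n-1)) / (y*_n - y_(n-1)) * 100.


Murphree vapor efficiency: EMV = (y_n - y_(n-1)) / (y*_n - y_(n-1)) * 100
EMV = (0.826 - 0.432) / (0.89 - 0.432) * 100 = 0.394 / 0.458 * 100 = 86.03

86.03 %


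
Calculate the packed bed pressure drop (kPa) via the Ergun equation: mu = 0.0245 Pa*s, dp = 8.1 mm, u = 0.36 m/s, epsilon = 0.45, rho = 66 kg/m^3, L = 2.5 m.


dp = 8.1 mm = 0.0081 m
Viscous term = 150*0.0245*0.36*(1-0.45)^2 / (0.0081^2*0.45^3) = 66938.8
Inertial term = 1.75*66*0.36^2*(1-0.45) / (0.0081*0.45^3) = 11153.9
dP/L = 66938.8 + 11153.9 = 78092.7 Pa/m
dP = 78092.7 * 2.5 / 1000 = 195.2 kPa

195.2 kPa


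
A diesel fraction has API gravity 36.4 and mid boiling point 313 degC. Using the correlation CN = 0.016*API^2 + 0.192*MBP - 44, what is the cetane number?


CN = 0.016 * 36.4^2 + 0.192 * 313 - 44
CN = 21.19936 + 60.096 - 44 = 37.29536

37.29536


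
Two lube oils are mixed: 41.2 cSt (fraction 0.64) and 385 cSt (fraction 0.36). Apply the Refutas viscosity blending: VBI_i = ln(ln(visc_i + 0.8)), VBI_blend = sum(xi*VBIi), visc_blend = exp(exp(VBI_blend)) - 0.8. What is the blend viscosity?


Refutas method: VBN_i = 14.534*ln(ln(visc_i + 0.8)) + 10.975, blended linearly by mass fraction; since VBN is linear in VBI_i = ln(ln(visc_i + 0.8)) and the fractions sum to 1, blend VBI directly: visc = exp(exp(VBI_blend)) - 0.8
VBI_1 = ln(ln(41.2 + 0.8)) = 1.31846
VBI_2 = ln(ln(385 + 0.8)) = 1.78428
VBI_blend = 0.64 * 1.31846 + 0.36 * 1.78428 = 1.48616
visc_blend = exp(exp(1.48616)) - 0.8 = 82.30

82.30 cSt


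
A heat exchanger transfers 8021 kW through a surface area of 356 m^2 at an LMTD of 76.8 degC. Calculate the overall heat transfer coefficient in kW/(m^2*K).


From Q = U*A*LMTD, U = Q / (A * LMTD)
U = 8021 / (356 * 76.8) = 8021 / 27340.8 = 0.2934

0.2934 kW/(m^2*K)


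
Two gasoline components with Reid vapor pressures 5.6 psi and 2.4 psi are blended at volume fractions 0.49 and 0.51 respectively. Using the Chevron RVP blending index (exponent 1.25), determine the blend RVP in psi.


Chevron index: RVP_blend = (sum xi*RVPi^1.25)^(1/1.25)
RVP^1.25 terms: 0.49 * 5.6^1.25 + 0.51 * 2.4^1.25 = 5.74462
RVP_blend = 5.74462^(1/1.25) = 4.050

4.050 psi


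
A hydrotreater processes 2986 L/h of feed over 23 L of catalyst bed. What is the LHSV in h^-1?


LHSV = volumetric feed rate / catalyst volume
= 2986 L/h / 23 L
= 129.8 h^-1

129.8 h^-1


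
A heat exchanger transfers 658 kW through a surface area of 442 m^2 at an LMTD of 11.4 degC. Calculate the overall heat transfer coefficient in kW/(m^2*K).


From Q = U*A*LMTD, U = Q / (A * LMTD)
U = 658 / (442 * 11.4) = 658 / 5038.8 = 0.1306

0.1306 kW/(m^2*K)


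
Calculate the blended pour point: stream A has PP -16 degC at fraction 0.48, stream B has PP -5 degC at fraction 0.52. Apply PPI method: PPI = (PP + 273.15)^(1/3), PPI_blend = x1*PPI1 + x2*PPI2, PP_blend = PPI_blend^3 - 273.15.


PPI_1 = (-16 + 273.15)^(1/3) = 6.359098
PPI_2 = (-5 + 273.15)^(1/3) = 6.448508
PPI_blend = 0.48 * 6.359098 + 0.52 * 6.448508 = 6.405591
PP_blend = 6.405591^3 - 273.15 = 262.8316 - 273.15 = -10.32

-10.32 degC


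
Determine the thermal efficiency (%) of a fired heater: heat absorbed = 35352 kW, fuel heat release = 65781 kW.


Furnace efficiency = Q_absorbed / Q_fuel * 100
= 35352 / 65781 * 100 = 53.74

53.74 %


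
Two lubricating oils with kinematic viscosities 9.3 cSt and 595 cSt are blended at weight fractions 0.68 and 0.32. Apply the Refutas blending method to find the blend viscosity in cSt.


Refutas method: VBN_i = 14.534*ln(ln(visc_i + 0.8)) + 10.975, blended linearly by mass fraction; since VBN is linear in VBI_i = ln(ln(visc_i + 0.8)) and the fractions sum to 1, blend VBI directly: visc = exp(exp(VBI_blend)) - 0.8
VBI_1 = ln(ln(9.3 + 0.8)) = 0.838345
VBI_2 = ln(ln(595 + 0.8)) = 1.85472
VBI_blend = 0.68 * 0.838345 + 0.32 * 1.85472 = 1.16359
visc_blend = exp(exp(1.16359)) - 0.8 = 23.77

23.77 cSt


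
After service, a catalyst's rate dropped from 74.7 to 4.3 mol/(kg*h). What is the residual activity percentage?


Activity (%) = (rate_used / rate_fresh) * 100
rate_used = 4.3, rate_fresh = 74.7
= (4.3 / 74.7) * 100
= 0.05756 * 100 = 5.756

5.756 %


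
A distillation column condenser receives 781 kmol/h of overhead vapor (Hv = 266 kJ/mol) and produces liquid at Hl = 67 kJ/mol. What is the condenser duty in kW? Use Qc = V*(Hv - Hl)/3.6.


Qc = 781 * (266 - 67) / 3.6 = 781 * 199 / 3.6 = 43170

43170 kW


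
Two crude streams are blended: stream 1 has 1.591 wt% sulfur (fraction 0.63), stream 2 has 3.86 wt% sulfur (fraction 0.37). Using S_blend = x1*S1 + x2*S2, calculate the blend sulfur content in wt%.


Linear sulfur blending: S_blend = x1*S1 + x2*S2
Contribution 1: 0.63 * 1.591 = 1.00233 wt%
Contribution 2: 0.37 * 3.86 = 1.4282 wt%
S_blend = 1.00233 + 1.4282 = 2.43053

2.43053 wt%


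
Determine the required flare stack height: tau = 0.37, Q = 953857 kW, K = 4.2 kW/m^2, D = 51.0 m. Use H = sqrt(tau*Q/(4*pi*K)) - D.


tau*Q/(4*pi*K) = 0.37 * 953857 / (4 * pi * 4.2) = 6686.92
sqrt(6686.92) = 81.7736
H = 81.7736 - 51.0 = 30.77

30.77 m


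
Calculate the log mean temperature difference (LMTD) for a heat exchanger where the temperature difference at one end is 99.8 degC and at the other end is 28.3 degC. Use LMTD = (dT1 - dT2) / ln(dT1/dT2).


LMTD = (dT1 - dT2) / ln(dT1/dT2)
= (99.8 - 28.3) / ln(99.8 / 28.3) = 71.5 / 1.26031 = 56.73

56.73 degC


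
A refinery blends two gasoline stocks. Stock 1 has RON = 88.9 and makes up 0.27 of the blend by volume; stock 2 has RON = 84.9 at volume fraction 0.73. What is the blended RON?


Linear blending: RON_blend = sum(vi * RONi)
Contribution 1: 0.27 * 88.9 = 24.003
Contribution 2: 0.73 * 84.9 = 61.977
RON_blend = 24.003 + 61.977 = 85.98

85.98


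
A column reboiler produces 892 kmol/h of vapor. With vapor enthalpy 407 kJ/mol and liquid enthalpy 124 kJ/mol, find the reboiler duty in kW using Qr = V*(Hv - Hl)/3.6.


Qr = 892 * (407 - 124) / 3.6 = 892 * 283 / 3.6 = 70120

70120 kW


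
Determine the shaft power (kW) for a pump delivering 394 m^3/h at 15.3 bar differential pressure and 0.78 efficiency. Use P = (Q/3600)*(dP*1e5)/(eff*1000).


Q = 394 / 3600 = 0.109444 m^3/s
P = 0.109444 * (15.3 * 1e5) / 0.78 / 1000 = 214.7

214.7 kW


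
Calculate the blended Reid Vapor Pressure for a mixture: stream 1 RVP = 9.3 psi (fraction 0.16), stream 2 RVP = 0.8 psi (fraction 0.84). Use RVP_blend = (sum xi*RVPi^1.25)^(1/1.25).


Chevron index: RVP_blend = (sum xi*RVPi^1.25)^(1/1.25)
RVP^1.25 terms: 0.16 * 9.3^1.25 + 0.84 * 0.8^1.25 = 3.23404
RVP_blend = 3.23404^(1/1.25) = 2.557

2.557 psi


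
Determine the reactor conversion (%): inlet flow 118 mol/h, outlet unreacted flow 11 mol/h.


X = (F_in - F_out) / F_in * 100
Moles reacted = 118 - 11 = 107
X = 107 / 118 * 100
= 0.9068 * 100
= 90.68 %

90.68 %


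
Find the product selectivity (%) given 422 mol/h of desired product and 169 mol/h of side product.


Selectivity = desired / (desired + undesired) * 100
Total products = 422 + 169 = 591 mol/h
S = 422 / 591 * 100
= 0.7140 * 100
= 71.40 %

71.40 %


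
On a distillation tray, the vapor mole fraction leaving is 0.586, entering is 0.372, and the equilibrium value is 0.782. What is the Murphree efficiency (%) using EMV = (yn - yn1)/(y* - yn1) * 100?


Murphree vapor efficiency: EMV = (y_n - y_(n-1)) / (y*_n - y_(n-1)) * 100
EMV = (0.586 - 0.372) / (0.782 - 0.372) * 100 = 0.214 / 0.41 * 100 = 52.20

52.20 %


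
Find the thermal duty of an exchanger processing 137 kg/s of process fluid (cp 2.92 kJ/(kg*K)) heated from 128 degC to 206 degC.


Q = m_dot * cp * delta_T
delta_T = 206 - 128 = 78 K
Q = 137 * 2.92 * 78
= 400.04 * 78
= 31203.12 kW

31203.12 kW


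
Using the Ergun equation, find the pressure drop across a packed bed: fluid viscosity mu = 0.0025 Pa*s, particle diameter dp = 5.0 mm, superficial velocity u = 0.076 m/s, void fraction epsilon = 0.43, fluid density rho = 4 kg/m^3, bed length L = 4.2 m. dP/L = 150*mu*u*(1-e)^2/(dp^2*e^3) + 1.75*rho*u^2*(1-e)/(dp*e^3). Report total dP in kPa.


dp = 5.0 mm = 0.005 m
Viscous term = 150*0.0025*0.076*(1-0.43)^2 / (0.005^2*0.43^3) = 4658.53
Inertial term = 1.75*4*0.076^2*(1-0.43) / (0.005*0.43^3) = 57.9729
dP/L = 4658.53 + 57.9729 = 4716.5 Pa/m
dP = 4716.5 * 4.2 / 1000 = 19.81 kPa

19.81 kPa


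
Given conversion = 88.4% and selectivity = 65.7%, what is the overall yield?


Overall yield = conversion (%) * selectivity (%) / 100
Conversion = 88.4%, Selectivity = 65.7%
Y = 88.4 * 65.7 / 100
= 58.0788 %

58.0788 %


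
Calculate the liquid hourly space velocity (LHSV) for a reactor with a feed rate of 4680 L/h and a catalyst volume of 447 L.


LHSV = volumetric feed rate / catalyst volume
= 4680 L/h / 447 L
= 10.47 h^-1

10.47 h^-1


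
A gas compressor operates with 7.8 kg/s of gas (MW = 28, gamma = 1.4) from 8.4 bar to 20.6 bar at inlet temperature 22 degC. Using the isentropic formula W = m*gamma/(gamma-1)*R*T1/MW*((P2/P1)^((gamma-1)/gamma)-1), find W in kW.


Isentropic work: W = m*(gamma/(gamma-1))*(R*T1/MW)*((P2/P1)^((gamma-1)/gamma) - 1)
T1 = 22 + 273.15 = 295.15 K
Pressure ratio = 20.6 / 8.4 = 2.45238
Exponent = (1.4 - 1)/1.4 = 0.285714
(P2/P1)^exp - 1 = 2.45238^0.285714 - 1 = 0.292143
W = 7.8 * 1.4 / 0.4 * 8.314 * 295.15 / 28 * 0.292143 = 699.0

699.0 kW


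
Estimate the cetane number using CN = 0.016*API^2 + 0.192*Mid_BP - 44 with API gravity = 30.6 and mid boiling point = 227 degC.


CN = 0.016 * 30.6^2 + 0.192 * 227 - 44
CN = 14.98176 + 43.584 - 44 = 14.56576

14.56576


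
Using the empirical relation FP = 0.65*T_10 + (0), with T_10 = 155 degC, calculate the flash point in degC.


FP = 0.65 * 155 + (0) = 100.75

100.75 degC


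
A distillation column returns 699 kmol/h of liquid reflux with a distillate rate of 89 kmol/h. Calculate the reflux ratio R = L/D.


Reflux ratio definition: R = L / D (liquid returned / distillate withdrawn)
L = 699 kmol/h, D = 89 kmol/h
R = 699 / 89 = 7.854

7.854


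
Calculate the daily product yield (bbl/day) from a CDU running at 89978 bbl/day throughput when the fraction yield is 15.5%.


Crude throughput = 89978 bbl/day
Fraction yield = 15.5%
yield = throughput * fraction / 100
yield = 89978 * 15.5 / 100 = 13946.59

13946.59 bbl/day


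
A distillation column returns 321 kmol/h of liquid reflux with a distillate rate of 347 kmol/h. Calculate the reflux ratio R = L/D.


Reflux ratio definition: R = L / D (liquid returned / distillate withdrawn)
L = 321 kmol/h, D = 347 kmol/h
R = 321 / 347 = 0.9251

0.9251


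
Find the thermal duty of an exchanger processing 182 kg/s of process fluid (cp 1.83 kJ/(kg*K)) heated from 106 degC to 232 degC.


Q = m_dot * cp * delta_T
delta_T = 232 - 106 = 126 K
Q = 182 * 1.83 * 126
= 333.06 * 126
= 41965.56 kW

41965.56 kW


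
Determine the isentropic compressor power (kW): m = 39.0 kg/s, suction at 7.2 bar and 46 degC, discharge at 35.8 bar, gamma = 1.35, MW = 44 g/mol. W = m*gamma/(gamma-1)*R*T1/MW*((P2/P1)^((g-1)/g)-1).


Isentropic work: W = m*(gamma/(gamma-1))*(R*T1/MW)*((P2/P1)^((gamma-1)/gamma) - 1)
T1 = 46 + 273.15 = 319.15 K
Pressure ratio = 35.8 / 7.2 = 4.97222
Exponent = (1.35 - 1)/1.35 = 0.259259
(P2/P1)^exp - 1 = 4.97222^0.259259 - 1 = 0.515608
W = 39.0 * 1.35 / 0.35 * 8.314 * 319.15 / 44 * 0.515608 = 4677

4677 kW


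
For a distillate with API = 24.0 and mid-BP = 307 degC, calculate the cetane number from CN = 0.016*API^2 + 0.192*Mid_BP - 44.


CN = 0.016 * 24.0^2 + 0.192 * 307 - 44
CN = 9.216 + 58.944 - 44 = 24.16

24.16


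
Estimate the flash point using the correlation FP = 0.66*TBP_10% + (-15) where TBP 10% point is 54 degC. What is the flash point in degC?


FP = 0.66 * 54 + (-15) = 20.64

20.64 degC


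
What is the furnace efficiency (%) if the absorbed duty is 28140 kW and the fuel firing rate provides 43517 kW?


Furnace efficiency = Q_absorbed / Q_fuel * 100
= 28140 / 43517 * 100 = 64.66

64.66 %


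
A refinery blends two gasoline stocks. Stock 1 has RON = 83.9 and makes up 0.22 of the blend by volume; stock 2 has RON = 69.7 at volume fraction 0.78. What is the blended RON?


Linear blending: RON_blend = sum(vi * RONi)
Contribution 1: 0.22 * 83.9 = 18.458
Contribution 2: 0.78 * 69.7 = 54.366
RON_blend = 18.458 + 54.366 = 72.824

72.824


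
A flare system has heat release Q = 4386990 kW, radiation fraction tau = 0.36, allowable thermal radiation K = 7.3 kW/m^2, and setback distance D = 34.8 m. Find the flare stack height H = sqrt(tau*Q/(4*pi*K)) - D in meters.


tau*Q/(4*pi*K) = 0.36 * 4386990 / (4 * pi * 7.3) = 17216.2
sqrt(17216.2) = 131.211
H = 131.211 - 34.8 = 96.41

96.41 m


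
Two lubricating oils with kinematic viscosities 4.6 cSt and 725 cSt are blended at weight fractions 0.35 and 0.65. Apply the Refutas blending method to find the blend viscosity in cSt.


Refutas method: VBN_i = 14.534*ln(ln(visc_i + 0.8)) + 10.975, blended linearly by mass fraction; since VBN is linear in VBI_i = ln(ln(visc_i + 0.8)) and the fractions sum to 1, blend VBI directly: visc = exp(exp(VBI_blend)) - 0.8
VBI_1 = ln(ln(4.6 + 0.8)) = 0.522595
VBI_2 = ln(ln(725 + 0.8)) = 1.88514
VBI_blend = 0.35 * 0.522595 + 0.65 * 1.88514 = 1.40825
visc_blend = exp(exp(1.40825)) - 0.8 = 58.87

58.87 cSt


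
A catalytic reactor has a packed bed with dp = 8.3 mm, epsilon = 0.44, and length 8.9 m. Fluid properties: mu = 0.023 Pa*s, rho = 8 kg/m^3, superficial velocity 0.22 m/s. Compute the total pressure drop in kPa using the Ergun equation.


dp = 8.3 mm = 0.0083 m
Viscous term = 150*0.023*0.22*(1-0.44)^2 / (0.0083^2*0.44^3) = 40560.5
Inertial term = 1.75*8*0.22^2*(1-0.44) / (0.0083*0.44^3) = 536.692
dP/L = 40560.5 + 536.692 = 41097.2 Pa/m
dP = 41097.2 * 8.9 / 1000 = 365.8 kPa

365.8 kPa


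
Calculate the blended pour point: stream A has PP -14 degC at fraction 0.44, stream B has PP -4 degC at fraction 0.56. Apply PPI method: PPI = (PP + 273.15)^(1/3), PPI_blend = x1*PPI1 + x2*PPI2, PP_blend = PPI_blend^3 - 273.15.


PPI_1 = (-14 + 273.15)^(1/3) = 6.375541
PPI_2 = (-4 + 273.15)^(1/3) = 6.456514
PPI_blend = 0.44 * 6.375541 + 0.56 * 6.456514 = 6.420886
PP_blend = 6.420886^3 - 273.15 = 264.7189 - 273.15 = -8.43

-8.43 degC


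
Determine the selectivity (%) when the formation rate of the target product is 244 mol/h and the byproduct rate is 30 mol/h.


Selectivity = desired / (desired + undesired) * 100
Total products = 244 + 30 = 274 mol/h
S = 244 / 274 * 100
= 0.8905 * 100
= 89.05 %

89.05 %


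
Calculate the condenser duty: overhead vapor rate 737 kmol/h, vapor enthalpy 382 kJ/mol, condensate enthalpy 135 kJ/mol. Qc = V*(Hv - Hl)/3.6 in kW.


Qc = 737 * (382 - 135) / 3.6 = 737 * 247 / 3.6 = 50570

50570 kW


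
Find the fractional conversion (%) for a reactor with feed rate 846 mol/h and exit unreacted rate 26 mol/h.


X = (F_in - F_out) / F_in * 100
Moles reacted = 846 - 26 = 820
X = 820 / 846 * 100
= 0.9693 * 100
= 96.93 %

96.93 %


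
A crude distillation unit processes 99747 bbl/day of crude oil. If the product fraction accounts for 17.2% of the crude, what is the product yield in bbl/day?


Crude throughput = 99747 bbl/day
Fraction yield = 17.2%
yield = throughput * fraction / 100
yield = 99747 * 17.2 / 100 = 17156.484

17156.484 bbl/day


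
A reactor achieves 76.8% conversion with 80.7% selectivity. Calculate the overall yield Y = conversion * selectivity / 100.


Overall yield = conversion (%) * selectivity (%) / 100
Conversion = 76.8%, Selectivity = 80.7%
Y = 76.8 * 80.7 / 100
= 61.9776 %

61.9776 %


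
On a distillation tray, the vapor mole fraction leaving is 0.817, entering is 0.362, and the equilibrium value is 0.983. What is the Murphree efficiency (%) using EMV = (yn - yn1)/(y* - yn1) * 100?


Murphree vapor efficiency: EMV = (y_n - y_(n-1)) / (y*_n - y_(n-1)) * 100
EMV = (0.817 - 0.362) / (0.983 - 0.362) * 100 = 0.455 / 0.621 * 100 = 73.27

73.27 %


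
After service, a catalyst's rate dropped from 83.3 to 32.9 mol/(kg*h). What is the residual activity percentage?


Activity (%) = (rate_used / rate_fresh) * 100
rate_used = 32.9, rate_fresh = 83.3
= (32.9 / 83.3) * 100
= 0.3950 * 100 = 39.50

39.50 %


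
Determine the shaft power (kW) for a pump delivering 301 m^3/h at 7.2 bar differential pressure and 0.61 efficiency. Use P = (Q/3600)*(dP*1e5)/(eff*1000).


Q = 301 / 3600 = 0.0836111 m^3/s
P = 0.0836111 * (7.2 * 1e5) / 0.61 / 1000 = 98.69

98.69 kW


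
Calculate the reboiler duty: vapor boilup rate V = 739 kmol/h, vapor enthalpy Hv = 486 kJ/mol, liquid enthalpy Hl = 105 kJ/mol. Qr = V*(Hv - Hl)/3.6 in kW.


Qr = 739 * (486 - 105) / 3.6 = 739 * 381 / 3.6 = 78210

78210 kW


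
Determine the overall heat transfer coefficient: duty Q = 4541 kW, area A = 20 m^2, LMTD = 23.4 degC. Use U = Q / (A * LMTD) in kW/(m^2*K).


From Q = U*A*LMTD, U = Q / (A * LMTD)
U = 4541 / (20 * 23.4) = 4541 / 468 = 9.703

9.703 kW/(m^2*K)


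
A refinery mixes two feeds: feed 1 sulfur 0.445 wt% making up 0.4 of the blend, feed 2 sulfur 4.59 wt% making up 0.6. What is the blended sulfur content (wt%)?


Linear sulfur blending: S_blend = x1*S1 + x2*S2
Contribution 1: 0.4 * 0.445 = 0.178 wt%
Contribution 2: 0.6 * 4.59 = 2.754 wt%
S_blend = 0.178 + 2.754 = 2.932

2.932 wt%


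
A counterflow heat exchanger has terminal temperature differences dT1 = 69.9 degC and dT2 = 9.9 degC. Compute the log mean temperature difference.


LMTD = (dT1 - dT2) / ln(dT1/dT2)
= (69.9 - 9.9) / ln(69.9 / 9.9) = 60 / 1.95453 = 30.70

30.70 degC


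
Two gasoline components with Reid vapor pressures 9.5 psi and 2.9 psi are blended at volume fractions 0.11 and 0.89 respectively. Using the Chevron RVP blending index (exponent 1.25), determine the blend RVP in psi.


Chevron index: RVP_blend = (sum xi*RVPi^1.25)^(1/1.25)
RVP^1.25 terms: 0.11 * 9.5^1.25 + 0.89 * 2.9^1.25 = 5.20274
RVP_blend = 5.20274^(1/1.25) = 3.741

3.741 psi


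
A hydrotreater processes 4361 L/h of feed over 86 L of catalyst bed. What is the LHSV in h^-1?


LHSV = volumetric feed rate / catalyst volume
= 4361 L/h / 86 L
= 50.71 h^-1

50.71 h^-1


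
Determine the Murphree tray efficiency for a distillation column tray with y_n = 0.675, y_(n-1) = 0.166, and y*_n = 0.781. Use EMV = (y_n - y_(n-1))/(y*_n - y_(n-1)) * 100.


Murphree vapor efficiency: EMV = (y_n - y_(n-1)) / (y*_n - y_(n-1)) * 100
EMV = (0.675 - 0.166) / (0.781 - 0.166) * 100 = 0.509 / 0.615 * 100 = 82.76

82.76 %


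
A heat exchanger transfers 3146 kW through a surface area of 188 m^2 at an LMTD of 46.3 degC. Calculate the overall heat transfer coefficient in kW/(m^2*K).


From Q = U*A*LMTD, U = Q / (A * LMTD)
U = 3146 / (188 * 46.3) = 3146 / 8704.4 = 0.3614

0.3614 kW/(m^2*K)


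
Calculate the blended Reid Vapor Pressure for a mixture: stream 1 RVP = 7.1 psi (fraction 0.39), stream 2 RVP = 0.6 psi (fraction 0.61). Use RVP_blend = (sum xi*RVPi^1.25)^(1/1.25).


Chevron index: RVP_blend = (sum xi*RVPi^1.25)^(1/1.25)
RVP^1.25 terms: 0.39 * 7.1^1.25 + 0.61 * 0.6^1.25 = 4.84211
RVP_blend = 4.84211^(1/1.25) = 3.532

3.532 psi


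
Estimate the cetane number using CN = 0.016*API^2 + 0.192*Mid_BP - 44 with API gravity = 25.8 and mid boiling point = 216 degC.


CN = 0.016 * 25.8^2 + 0.192 * 216 - 44
CN = 10.65024 + 41.472 - 44 = 8.12224

8.12224


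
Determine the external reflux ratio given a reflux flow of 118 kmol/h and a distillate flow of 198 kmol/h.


Reflux ratio definition: R = L / D (liquid returned / distillate withdrawn)
L = 118 kmol/h, D = 198 kmol/h
R = 118 / 198 = 0.5960

0.5960


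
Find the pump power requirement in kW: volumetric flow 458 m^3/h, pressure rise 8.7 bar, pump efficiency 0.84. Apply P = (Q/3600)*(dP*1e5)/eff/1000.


Q = 458 / 3600 = 0.127222 m^3/s
P = 0.127222 * (8.7 * 1e5) / 0.84 / 1000 = 131.8

131.8 kW


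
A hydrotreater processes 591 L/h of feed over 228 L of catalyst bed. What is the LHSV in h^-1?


LHSV = volumetric feed rate / catalyst volume
= 591 L/h / 228 L
= 2.592 h^-1

2.592 h^-1


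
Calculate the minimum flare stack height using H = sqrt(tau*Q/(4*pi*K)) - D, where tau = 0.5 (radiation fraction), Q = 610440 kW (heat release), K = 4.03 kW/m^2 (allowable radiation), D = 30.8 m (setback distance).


tau*Q/(4*pi*K) = 0.5 * 610440 / (4 * pi * 4.03) = 6026.96
sqrt(6026.96) = 77.6335
H = 77.6335 - 30.8 = 46.83

46.83 m


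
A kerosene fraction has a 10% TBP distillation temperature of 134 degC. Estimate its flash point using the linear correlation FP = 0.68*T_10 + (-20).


FP = 0.68 * 134 + (-20) = 71.12

71.12 degC


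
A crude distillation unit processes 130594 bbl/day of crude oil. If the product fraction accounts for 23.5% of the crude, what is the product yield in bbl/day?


Crude throughput = 130594 bbl/day
Fraction yield = 23.5%
yield = throughput * fraction / 100
yield = 130594 * 23.5 / 100 = 30689.59

30689.59 bbl/day


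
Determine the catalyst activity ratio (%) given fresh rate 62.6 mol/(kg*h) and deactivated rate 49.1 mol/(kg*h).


Activity (%) = (rate_used / rate_fresh) * 100
rate_used = 49.1, rate_fresh = 62.6
= (49.1 / 62.6) * 100
= 0.7843 * 100 = 78.43

78.43 %


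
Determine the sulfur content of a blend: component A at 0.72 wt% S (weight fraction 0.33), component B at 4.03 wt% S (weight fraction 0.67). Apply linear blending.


Linear sulfur blending: S_blend = x1*S1 + x2*S2
Contribution 1: 0.33 * 0.72 = 0.2376 wt%
Contribution 2: 0.67 * 4.03 = 2.7001 wt%
S_blend = 0.2376 + 2.7001 = 2.9377

2.9377 wt%


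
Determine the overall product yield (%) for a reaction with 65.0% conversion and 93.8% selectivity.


Overall yield = conversion (%) * selectivity (%) / 100
Conversion = 65.0%, Selectivity = 93.8%
Y = 65.0 * 93.8 / 100
= 60.97 %

60.97 %


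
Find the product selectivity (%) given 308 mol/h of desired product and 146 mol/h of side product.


Selectivity = desired / (desired + undesired) * 100
Total products = 308 + 146 = 454 mol/h
S = 308 / 454 * 100
= 0.6784 * 100
= 67.84 %

67.84 %


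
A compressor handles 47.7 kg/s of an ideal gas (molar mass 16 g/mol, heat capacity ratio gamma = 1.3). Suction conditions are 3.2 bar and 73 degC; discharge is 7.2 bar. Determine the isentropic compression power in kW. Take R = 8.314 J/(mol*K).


Isentropic work: W = m*(gamma/(gamma-1))*(R*T1/MW)*((P2/P1)^((gamma-1)/gamma) - 1)
T1 = 73 + 273.15 = 346.15 K
Pressure ratio = 7.2 / 3.2 = 2.25
Exponent = (1.3 - 1)/1.3 = 0.230769
(P2/P1)^exp - 1 = 2.25^0.230769 - 1 = 0.205793
W = 47.7 * 1.3 / 0.3 * 8.314 * 346.15 / 16 * 0.205793 = 7651

7651 kW


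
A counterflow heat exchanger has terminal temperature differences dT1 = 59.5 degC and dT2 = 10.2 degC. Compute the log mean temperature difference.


LMTD = (dT1 - dT2) / ln(dT1/dT2)
= (59.5 - 10.2) / ln(59.5 / 10.2) = 49.3 / 1.76359 = 27.95

27.95 degC


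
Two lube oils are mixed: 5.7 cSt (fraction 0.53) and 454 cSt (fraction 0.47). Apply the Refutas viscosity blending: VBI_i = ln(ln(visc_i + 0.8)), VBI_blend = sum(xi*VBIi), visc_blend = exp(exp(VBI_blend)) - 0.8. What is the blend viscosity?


Refutas method: VBN_i = 14.534*ln(ln(visc_i + 0.8)) + 10.975, blended linearly by mass fraction; since VBN is linear in VBI_i = ln(ln(visc_i + 0.8)) and the fractions sum to 1, blend VBI directly: visc = exp(exp(VBI_blend)) - 0.8
VBI_1 = ln(ln(5.7 + 0.8)) = 0.626902
VBI_2 = ln(ln(454 + 0.8)) = 1.81154
VBI_blend = 0.53 * 0.626902 + 0.47 * 1.81154 = 1.18368
visc_blend = exp(exp(1.18368)) - 0.8 = 25.42

25.42 cSt


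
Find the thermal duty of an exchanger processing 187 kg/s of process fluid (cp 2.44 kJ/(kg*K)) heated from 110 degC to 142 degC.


Q = m_dot * cp * delta_T
delta_T = 142 - 110 = 32 K
Q = 187 * 2.44 * 32
= 456.28 * 32
= 14600.96 kW

14600.96 kW


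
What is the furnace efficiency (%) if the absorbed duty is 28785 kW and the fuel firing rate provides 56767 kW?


Furnace efficiency = Q_absorbed / Q_fuel * 100
= 28785 / 56767 * 100 = 50.71

50.71 %


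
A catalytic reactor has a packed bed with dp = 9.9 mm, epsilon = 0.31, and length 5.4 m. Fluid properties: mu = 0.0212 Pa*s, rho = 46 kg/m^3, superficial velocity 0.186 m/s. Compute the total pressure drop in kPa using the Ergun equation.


dp = 9.9 mm = 0.0099 m
Viscous term = 150*0.0212*0.186*(1-0.31)^2 / (0.0099^2*0.31^3) = 96445.7
Inertial term = 1.75*46*0.186^2*(1-0.31) / (0.0099*0.31^3) = 6515.54
dP/L = 96445.7 + 6515.54 = 102961 Pa/m
dP = 102961 * 5.4 / 1000 = 556.0 kPa

556.0 kPa


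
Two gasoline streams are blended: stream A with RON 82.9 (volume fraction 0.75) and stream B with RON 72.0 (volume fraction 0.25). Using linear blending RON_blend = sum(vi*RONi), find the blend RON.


Linear blending: RON_blend = sum(vi * RONi)
Contribution 1: 0.75 * 82.9 = 62.175
Contribution 2: 0.25 * 72.0 = 18
RON_blend = 62.175 + 18 = 80.175

80.175


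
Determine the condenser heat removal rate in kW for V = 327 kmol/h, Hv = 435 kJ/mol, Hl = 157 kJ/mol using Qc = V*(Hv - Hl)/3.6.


Qc = 327 * (435 - 157) / 3.6 = 327 * 278 / 3.6 = 25250

25250 kW


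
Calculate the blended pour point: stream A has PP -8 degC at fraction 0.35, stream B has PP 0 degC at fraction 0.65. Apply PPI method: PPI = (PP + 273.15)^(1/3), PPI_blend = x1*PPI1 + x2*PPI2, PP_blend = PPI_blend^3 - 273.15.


PPI_1 = (-8 + 273.15)^(1/3) = 6.42437
PPI_2 = (0 + 273.15)^(1/3) = 6.488342
PPI_blend = 0.35 * 6.42437 + 0.65 * 6.488342 = 6.465952
PP_blend = 6.465952^3 - 273.15 = 270.332 - 273.15 = -2.82

-2.82 degC


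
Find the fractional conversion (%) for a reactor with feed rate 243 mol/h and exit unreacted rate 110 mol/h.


X = (F_in - F_out) / F_in * 100
Moles reacted = 243 - 110 = 133
X = 133 / 243 * 100
= 0.5473 * 100
= 54.73 %

54.73 %


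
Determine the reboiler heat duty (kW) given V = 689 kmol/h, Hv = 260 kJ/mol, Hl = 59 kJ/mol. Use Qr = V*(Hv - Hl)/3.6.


Qr = 689 * (260 - 59) / 3.6 = 689 * 201 / 3.6 = 38470

38470 kW


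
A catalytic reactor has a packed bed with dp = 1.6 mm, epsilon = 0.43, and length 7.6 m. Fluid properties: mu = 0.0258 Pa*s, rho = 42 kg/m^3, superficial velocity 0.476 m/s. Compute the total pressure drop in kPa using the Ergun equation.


dp = 1.6 mm = 0.0016 m
Viscous term = 150*0.0258*0.476*(1-0.43)^2 / (0.0016^2*0.43^3) = 2940510
Inertial term = 1.75*42*0.476^2*(1-0.43) / (0.0016*0.43^3) = 74619.2
dP/L = 2940510 + 74619.2 = 3015130 Pa/m
dP = 3015130 * 7.6 / 1000 = 22910 kPa

22910 kPa


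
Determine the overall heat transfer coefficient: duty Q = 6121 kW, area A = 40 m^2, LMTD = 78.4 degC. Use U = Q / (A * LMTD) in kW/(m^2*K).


From Q = U*A*LMTD, U = Q / (A * LMTD)
U = 6121 / (40 * 78.4) = 6121 / 3136 = 1.952

1.952 kW/(m^2*K)


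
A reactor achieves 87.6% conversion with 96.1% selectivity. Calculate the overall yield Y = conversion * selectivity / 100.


Overall yield = conversion (%) * selectivity (%) / 100
Conversion = 87.6%, Selectivity = 96.1%
Y = 87.6 * 96.1 / 100
= 84.1836 %

84.1836 %


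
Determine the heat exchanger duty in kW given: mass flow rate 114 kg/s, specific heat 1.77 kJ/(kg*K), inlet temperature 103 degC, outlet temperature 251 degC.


Q = m_dot * cp * delta_T
delta_T = 251 - 103 = 148 K
Q = 114 * 1.77 * 148
= 201.78 * 148
= 29863.44 kW

29863.44 kW


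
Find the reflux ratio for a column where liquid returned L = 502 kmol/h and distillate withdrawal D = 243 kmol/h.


Reflux ratio definition: R = L / D (liquid returned / distillate withdrawn)
L = 502 kmol/h, D = 243 kmol/h
R = 502 / 243 = 2.066

2.066


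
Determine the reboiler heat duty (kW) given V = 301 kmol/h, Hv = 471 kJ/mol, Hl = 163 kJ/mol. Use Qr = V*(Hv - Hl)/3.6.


Qr = 301 * (471 - 163) / 3.6 = 301 * 308 / 3.6 = 25750

25750 kW


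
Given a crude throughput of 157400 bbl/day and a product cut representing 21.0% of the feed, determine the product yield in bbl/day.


Crude throughput = 157400 bbl/day
Fraction yield = 21.0%
yield = throughput * fraction / 100
yield = 157400 * 21.0 / 100 = 33054

33054 bbl/day


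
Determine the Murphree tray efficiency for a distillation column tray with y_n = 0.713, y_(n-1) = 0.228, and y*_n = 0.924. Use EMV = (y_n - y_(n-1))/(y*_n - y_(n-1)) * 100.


Murphree vapor efficiency: EMV = (y_n - y_(n-1)) / (y*_n - y_(n-1)) * 100
EMV = (0.713 - 0.228) / (0.924 - 0.228) * 100 = 0.485 / 0.696 * 100 = 69.68

69.68 %


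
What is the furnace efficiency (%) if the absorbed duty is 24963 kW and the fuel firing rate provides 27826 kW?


Furnace efficiency = Q_absorbed / Q_fuel * 100
= 24963 / 27826 * 100 = 89.71

89.71 %


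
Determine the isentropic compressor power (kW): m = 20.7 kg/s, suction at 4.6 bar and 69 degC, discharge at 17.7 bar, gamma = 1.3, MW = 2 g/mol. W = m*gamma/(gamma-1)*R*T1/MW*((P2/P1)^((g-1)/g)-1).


Isentropic work: W = m*(gamma/(gamma-1))*(R*T1/MW)*((P2/P1)^((gamma-1)/gamma) - 1)
T1 = 69 + 273.15 = 342.15 K
Pressure ratio = 17.7 / 4.6 = 3.84783
Exponent = (1.3 - 1)/1.3 = 0.230769
(P2/P1)^exp - 1 = 3.84783^0.230769 - 1 = 0.364739
W = 20.7 * 1.3 / 0.3 * 8.314 * 342.15 / 2 * 0.364739 = 46530

46530 kW


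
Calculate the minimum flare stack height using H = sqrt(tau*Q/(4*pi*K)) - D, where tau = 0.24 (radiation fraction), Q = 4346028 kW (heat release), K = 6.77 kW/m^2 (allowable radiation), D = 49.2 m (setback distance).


tau*Q/(4*pi*K) = 0.24 * 4346028 / (4 * pi * 6.77) = 12260.4
sqrt(12260.4) = 110.727
H = 110.727 - 49.2 = 61.53

61.53 m


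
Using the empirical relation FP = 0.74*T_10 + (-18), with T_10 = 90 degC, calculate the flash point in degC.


FP = 0.74 * 90 + (-18) = 48.6

48.6 degC


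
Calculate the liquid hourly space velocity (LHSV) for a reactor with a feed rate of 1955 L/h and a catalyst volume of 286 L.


LHSV = volumetric feed rate / catalyst volume
= 1955 L/h / 286 L
= 6.836 h^-1

6.836 h^-1


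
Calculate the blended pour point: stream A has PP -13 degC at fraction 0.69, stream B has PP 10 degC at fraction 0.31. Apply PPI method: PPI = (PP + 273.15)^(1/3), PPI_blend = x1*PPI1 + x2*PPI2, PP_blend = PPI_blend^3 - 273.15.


PPI_1 = (-13 + 273.15)^(1/3) = 6.383731
PPI_2 = (10 + 273.15)^(1/3) = 6.566574
PPI_blend = 0.69 * 6.383731 + 0.31 * 6.566574 = 6.440412
PP_blend = 6.440412^3 - 273.15 = 267.1412 - 273.15 = -6.01

-6.01 degC


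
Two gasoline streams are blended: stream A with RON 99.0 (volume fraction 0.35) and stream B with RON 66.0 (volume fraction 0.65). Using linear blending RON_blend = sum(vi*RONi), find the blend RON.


Linear blending: RON_blend = sum(vi * RONi)
Contribution 1: 0.35 * 99.0 = 34.65
Contribution 2: 0.65 * 66.0 = 42.9
RON_blend = 34.65 + 42.9 = 77.55

77.55


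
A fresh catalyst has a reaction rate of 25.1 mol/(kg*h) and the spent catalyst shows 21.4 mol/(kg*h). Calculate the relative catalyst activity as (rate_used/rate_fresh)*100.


Activity (%) = (rate_used / rate_fresh) * 100
rate_used = 21.4, rate_fresh = 25.1
= (21.4 / 25.1) * 100
= 0.8526 * 100 = 85.26

85.26 %


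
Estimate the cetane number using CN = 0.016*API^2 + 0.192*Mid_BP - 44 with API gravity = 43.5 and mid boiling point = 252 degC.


CN = 0.016 * 43.5^2 + 0.192 * 252 - 44
CN = 30.276 + 48.384 - 44 = 34.66

34.66


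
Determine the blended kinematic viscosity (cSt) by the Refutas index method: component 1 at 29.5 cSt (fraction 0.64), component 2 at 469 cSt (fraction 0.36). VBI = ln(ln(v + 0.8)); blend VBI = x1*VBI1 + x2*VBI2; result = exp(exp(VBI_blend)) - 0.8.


Refutas method: VBN_i = 14.534*ln(ln(visc_i + 0.8)) + 10.975, blended linearly by mass fraction; since VBN is linear in VBI_i = ln(ln(visc_i + 0.8)) and the fractions sum to 1, blend VBI directly: visc = exp(exp(VBI_blend)) - 0.8
VBI_1 = ln(ln(29.5 + 0.8)) = 1.22705
VBI_2 = ln(ln(469 + 0.8)) = 1.81683
VBI_blend = 0.64 * 1.22705 + 0.36 * 1.81683 = 1.43937
visc_blend = exp(exp(1.43937)) - 0.8 = 67.10

67.10 cSt


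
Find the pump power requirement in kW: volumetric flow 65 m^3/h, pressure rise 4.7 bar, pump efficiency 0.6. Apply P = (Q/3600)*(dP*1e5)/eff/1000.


Q = 65 / 3600 = 0.0180556 m^3/s
P = 0.0180556 * (4.7 * 1e5) / 0.6 / 1000 = 14.14

14.14 kW


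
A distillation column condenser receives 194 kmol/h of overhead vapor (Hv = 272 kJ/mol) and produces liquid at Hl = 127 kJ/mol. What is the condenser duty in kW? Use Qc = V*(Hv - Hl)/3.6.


Qc = 194 * (272 - 127) / 3.6 = 194 * 145 / 3.6 = 7814

7814 kW


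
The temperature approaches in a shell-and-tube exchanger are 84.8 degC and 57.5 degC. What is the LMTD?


LMTD = (dT1 - dT2) / ln(dT1/dT2)
= (84.8 - 57.5) / ln(84.8 / 57.5) = 27.3 / 0.388511 = 70.27

70.27 degC


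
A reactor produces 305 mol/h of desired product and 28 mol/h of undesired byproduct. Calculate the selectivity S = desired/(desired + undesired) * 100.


Selectivity = desired / (desired + undesired) * 100
Total products = 305 + 28 = 333 mol/h
S = 305 / 333 * 100
= 0.9159 * 100
= 91.59 %

91.59 %


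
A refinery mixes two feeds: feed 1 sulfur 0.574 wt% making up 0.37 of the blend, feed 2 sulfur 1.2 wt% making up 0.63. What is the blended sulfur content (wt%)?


Linear sulfur blending: S_blend = x1*S1 + x2*S2
Contribution 1: 0.37 * 0.574 = 0.21238 wt%
Contribution 2: 0.63 * 1.2 = 0.756 wt%
S_blend = 0.21238 + 0.756 = 0.96838

0.96838 wt%


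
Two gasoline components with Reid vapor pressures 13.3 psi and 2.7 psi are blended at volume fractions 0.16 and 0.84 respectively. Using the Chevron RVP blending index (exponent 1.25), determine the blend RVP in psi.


Chevron index: RVP_blend = (sum xi*RVPi^1.25)^(1/1.25)
RVP^1.25 terms: 0.16 * 13.3^1.25 + 0.84 * 2.7^1.25 = 6.97108
RVP_blend = 6.97108^(1/1.25) = 4.728

4.728 psi


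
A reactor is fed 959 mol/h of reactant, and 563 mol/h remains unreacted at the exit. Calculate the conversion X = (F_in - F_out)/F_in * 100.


X = (F_in - F_out) / F_in * 100
Moles reacted = 959 - 563 = 396
X = 396 / 959 * 100
= 0.4129 * 100
= 41.29 %

41.29 %


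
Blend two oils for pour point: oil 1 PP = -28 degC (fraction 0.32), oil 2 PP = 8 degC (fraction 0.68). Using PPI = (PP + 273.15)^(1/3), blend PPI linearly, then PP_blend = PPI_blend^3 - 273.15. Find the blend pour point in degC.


PPI_1 = (-28 + 273.15)^(1/3) = 6.258601
PPI_2 = (8 + 273.15)^(1/3) = 6.551077
PPI_blend = 0.32 * 6.258601 + 0.68 * 6.551077 = 6.457485
PP_blend = 6.457485^3 - 273.15 = 269.2714 - 273.15 = -3.88

-3.88 degC


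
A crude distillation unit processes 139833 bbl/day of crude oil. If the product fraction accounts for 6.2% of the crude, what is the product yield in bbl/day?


Crude throughput = 139833 bbl/day
Fraction yield = 6.2%
yield = throughput * fraction / 100
yield = 139833 * 6.2 / 100 = 8669.646

8669.646 bbl/day


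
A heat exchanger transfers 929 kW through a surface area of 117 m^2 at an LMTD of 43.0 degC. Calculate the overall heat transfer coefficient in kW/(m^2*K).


From Q = U*A*LMTD, U = Q / (A * LMTD)
U = 929 / (117 * 43.0) = 929 / 5031 = 0.1847

0.1847 kW/(m^2*K)


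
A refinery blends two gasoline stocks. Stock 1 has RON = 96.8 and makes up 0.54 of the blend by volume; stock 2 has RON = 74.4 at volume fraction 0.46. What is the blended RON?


Linear blending: RON_blend = sum(vi * RONi)
Contribution 1: 0.54 * 96.8 = 52.272
Contribution 2: 0.46 * 74.4 = 34.224
RON_blend = 52.272 + 34.224 = 86.496

86.496


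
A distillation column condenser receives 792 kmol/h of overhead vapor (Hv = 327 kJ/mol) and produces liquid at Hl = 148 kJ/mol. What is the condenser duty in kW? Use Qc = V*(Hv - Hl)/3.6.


Qc = 792 * (327 - 148) / 3.6 = 792 * 179 / 3.6 = 39380

39380 kW


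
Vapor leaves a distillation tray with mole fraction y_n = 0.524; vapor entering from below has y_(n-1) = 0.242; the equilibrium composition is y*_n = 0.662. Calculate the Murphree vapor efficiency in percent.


Murphree vapor efficiency: EMV = (y_n - y_(n-1)) / (y*_n - y_(n-1)) * 100
EMV = (0.524 - 0.242) / (0.662 - 0.242) * 100 = 0.282 / 0.42 * 100 = 67.14

67.14 %


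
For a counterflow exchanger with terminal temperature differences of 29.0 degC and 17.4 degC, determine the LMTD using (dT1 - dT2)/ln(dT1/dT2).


LMTD = (dT1 - dT2) / ln(dT1/dT2)
= (29.0 - 17.4) / ln(29.0 / 17.4) = 11.6 / 0.510826 = 22.71

22.71 degC


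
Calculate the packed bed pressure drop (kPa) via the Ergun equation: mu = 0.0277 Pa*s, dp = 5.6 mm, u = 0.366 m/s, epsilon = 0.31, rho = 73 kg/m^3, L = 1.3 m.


dp = 5.6 mm = 0.0056 m
Viscous term = 150*0.0277*0.366*(1-0.31)^2 / (0.0056^2*0.31^3) = 774978
Inertial term = 1.75*73*0.366^2*(1-0.31) / (0.0056*0.31^3) = 70778.1
dP/L = 774978 + 70778.1 = 845756 Pa/m
dP = 845756 * 1.3 / 1000 = 1099 kPa

1099 kPa


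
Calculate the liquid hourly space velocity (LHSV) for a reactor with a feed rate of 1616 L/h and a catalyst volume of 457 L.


LHSV = volumetric feed rate / catalyst volume
= 1616 L/h / 457 L
= 3.536 h^-1

3.536 h^-1


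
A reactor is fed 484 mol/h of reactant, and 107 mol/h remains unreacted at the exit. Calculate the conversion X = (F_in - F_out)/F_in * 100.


X = (F_in - F_out) / F_in * 100
Moles reacted = 484 - 107 = 377
X = 377 / 484 * 100
= 0.7789 * 100
= 77.89 %

77.89 %


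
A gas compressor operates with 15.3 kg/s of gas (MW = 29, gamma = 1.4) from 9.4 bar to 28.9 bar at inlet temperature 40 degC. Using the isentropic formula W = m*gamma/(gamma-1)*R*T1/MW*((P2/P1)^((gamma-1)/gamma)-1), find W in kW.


Isentropic work: W = m*(gamma/(gamma-1))*(R*T1/MW)*((P2/P1)^((gamma-1)/gamma) - 1)
T1 = 40 + 273.15 = 313.15 K
Pressure ratio = 28.9 / 9.4 = 3.07447
Exponent = (1.4 - 1)/1.4 = 0.285714
(P2/P1)^exp - 1 = 3.07447^0.285714 - 1 = 0.37836
W = 15.3 * 1.4 / 0.4 * 8.314 * 313.15 / 29 * 0.37836 = 1819

1819 kW


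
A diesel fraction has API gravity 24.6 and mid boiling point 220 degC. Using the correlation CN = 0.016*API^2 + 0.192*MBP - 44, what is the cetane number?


CN = 0.016 * 24.6^2 + 0.192 * 220 - 44
CN = 9.68256 + 42.24 - 44 = 7.92256

7.92256


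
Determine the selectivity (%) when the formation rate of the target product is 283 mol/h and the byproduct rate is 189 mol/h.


Selectivity = desired / (desired + undesired) * 100
Total products = 283 + 189 = 472 mol/h
S = 283 / 472 * 100
= 0.5996 * 100
= 59.96 %

59.96 %


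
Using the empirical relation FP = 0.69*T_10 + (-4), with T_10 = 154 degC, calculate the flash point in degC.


FP = 0.69 * 154 + (-4) = 102.26

102.26 degC


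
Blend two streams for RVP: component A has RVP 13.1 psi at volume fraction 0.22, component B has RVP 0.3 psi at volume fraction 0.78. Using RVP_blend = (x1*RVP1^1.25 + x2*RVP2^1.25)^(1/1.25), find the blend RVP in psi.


Chevron index: RVP_blend = (sum xi*RVPi^1.25)^(1/1.25)
RVP^1.25 terms: 0.22 * 13.1^1.25 + 0.78 * 0.3^1.25 = 5.6561
RVP_blend = 5.6561^(1/1.25) = 4.000

4.000 psi
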